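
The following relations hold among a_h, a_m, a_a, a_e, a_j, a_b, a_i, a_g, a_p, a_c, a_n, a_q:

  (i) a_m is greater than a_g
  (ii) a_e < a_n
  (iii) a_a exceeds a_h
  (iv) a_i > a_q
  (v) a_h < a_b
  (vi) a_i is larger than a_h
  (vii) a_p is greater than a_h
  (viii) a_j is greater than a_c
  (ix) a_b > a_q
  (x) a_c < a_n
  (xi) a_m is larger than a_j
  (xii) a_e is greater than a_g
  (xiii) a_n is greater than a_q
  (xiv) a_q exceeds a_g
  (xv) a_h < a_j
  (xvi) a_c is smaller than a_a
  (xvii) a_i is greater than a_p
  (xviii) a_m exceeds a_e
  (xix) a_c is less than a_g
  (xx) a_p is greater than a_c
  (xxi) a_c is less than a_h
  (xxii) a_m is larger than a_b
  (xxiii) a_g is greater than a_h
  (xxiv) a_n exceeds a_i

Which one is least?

Chaining upward from a_c: directly above it, a_h, a_g, a_j, a_p, a_a, a_n; then a_e, a_q, a_b, a_m, a_i.
That covers every other element, and nothing is given below a_c, so a_c is the least.

a_c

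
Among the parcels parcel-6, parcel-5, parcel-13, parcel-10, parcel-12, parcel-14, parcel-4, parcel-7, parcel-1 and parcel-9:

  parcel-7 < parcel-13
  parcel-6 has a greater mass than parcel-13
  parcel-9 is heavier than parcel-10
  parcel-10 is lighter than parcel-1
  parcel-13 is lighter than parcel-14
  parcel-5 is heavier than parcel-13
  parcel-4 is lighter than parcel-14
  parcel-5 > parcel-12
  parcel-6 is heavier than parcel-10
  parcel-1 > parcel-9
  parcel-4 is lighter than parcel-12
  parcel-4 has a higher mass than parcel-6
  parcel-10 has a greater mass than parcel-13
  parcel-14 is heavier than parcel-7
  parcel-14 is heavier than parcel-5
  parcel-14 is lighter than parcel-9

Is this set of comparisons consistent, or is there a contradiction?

consistent

The single ordering parcel-7 < parcel-13 < parcel-10 < parcel-6 < parcel-4 < parcel-12 < parcel-5 < parcel-14 < parcel-9 < parcel-1 satisfies every listed relation, so no contradiction arises.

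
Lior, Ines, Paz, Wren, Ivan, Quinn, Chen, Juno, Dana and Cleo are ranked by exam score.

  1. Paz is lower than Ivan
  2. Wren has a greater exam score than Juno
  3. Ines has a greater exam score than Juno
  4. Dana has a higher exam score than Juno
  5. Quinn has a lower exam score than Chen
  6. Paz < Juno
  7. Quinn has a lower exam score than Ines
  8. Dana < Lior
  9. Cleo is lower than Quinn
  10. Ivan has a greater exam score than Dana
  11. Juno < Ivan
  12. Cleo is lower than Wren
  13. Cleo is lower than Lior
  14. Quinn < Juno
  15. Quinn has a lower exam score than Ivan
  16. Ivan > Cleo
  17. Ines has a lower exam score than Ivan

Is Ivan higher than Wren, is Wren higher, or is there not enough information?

Following every chain through Wren: below Wren we get Cleo, Paz, Quinn, Juno.
Ivan is not reached, and no chain runs the other way from Ivan to Wren.
So the given relations leave the order of Wren and Ivan undetermined.

undetermined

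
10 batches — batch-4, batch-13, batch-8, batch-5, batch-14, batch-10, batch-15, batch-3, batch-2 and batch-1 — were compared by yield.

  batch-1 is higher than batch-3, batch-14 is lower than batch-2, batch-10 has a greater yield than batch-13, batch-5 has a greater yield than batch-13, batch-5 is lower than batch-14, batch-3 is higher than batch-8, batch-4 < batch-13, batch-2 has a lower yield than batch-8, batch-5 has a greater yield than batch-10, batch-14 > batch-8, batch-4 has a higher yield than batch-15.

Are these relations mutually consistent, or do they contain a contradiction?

inconsistent

We have batch-8 < batch-14 stated directly, yet also batch-14 < batch-2 < batch-8 by chaining the others — so batch-14 < batch-8. Contradiction.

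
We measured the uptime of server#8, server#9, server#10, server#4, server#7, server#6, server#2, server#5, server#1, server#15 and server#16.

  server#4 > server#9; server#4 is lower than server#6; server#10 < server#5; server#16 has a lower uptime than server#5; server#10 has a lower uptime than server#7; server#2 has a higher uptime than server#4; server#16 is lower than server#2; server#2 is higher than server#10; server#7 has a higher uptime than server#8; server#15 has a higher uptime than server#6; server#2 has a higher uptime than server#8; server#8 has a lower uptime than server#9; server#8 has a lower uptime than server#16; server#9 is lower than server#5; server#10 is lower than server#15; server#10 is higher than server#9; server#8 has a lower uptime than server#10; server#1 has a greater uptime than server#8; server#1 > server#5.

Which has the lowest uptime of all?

server#8

server#9 is not least since server#8 < server#9; server#16 is not least since server#8 < server#16; server#10 is not least since server#9 < server#10; server#4 is not least since server#9 < server#4; server#5 is not least since server#16 < server#5; server#2 is not least since server#4 < server#2; server#7 is not least since server#10 < server#7; server#6 is not least since server#4 < server#6; server#1 is not least since server#5 < server#1; server#15 is not least since server#10 < server#15.
Only server#8 has nothing below it, so server#8 is the lowest uptime.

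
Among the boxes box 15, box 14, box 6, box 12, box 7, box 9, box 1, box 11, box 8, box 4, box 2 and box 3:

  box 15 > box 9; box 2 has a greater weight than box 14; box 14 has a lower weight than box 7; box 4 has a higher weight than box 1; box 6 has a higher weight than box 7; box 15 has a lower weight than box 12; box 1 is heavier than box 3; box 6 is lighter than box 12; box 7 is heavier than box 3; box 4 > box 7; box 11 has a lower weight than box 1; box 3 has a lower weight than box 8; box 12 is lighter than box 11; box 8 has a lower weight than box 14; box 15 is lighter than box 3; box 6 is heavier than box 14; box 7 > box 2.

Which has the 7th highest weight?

box 2

Piecing the relations together gives one ordering: box 9 < box 15 < box 3 < box 8 < box 14 < box 2 < box 7 < box 6 < box 12 < box 11 < box 1 < box 4.
The 7th largest is box 2.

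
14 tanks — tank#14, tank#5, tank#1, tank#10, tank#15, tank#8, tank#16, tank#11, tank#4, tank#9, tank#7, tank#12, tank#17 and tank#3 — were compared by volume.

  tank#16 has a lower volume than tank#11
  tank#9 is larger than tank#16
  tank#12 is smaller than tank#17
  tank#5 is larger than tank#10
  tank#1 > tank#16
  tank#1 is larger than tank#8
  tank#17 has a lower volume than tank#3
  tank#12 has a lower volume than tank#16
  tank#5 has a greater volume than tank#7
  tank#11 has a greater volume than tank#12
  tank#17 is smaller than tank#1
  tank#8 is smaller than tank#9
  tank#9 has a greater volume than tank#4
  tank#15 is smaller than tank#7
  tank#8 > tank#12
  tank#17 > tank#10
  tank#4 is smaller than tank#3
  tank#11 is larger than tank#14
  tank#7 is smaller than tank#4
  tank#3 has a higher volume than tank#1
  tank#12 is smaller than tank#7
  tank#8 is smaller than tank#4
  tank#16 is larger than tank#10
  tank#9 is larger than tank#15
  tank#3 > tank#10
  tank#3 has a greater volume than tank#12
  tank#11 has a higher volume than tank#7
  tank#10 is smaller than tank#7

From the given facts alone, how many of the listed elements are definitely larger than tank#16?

4

Directly above tank#16: tank#1, tank#9, tank#11.
One step further: tank#3 (4 so far).
No other element is forced above tank#16 by the given relations, so the count is 4.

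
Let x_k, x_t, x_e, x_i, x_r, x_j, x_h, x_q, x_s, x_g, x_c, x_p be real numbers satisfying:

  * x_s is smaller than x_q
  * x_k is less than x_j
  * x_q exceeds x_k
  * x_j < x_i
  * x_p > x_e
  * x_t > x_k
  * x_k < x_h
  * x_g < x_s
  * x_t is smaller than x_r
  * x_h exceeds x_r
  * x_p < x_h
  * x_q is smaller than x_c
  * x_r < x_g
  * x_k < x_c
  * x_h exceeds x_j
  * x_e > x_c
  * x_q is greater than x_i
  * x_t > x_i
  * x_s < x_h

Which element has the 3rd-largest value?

Chaining the given pairs: x_k < x_j < x_i < x_t < x_r < x_g < x_s < x_q < x_c < x_e < x_p < x_h.
The 3rd largest is x_e.

x_e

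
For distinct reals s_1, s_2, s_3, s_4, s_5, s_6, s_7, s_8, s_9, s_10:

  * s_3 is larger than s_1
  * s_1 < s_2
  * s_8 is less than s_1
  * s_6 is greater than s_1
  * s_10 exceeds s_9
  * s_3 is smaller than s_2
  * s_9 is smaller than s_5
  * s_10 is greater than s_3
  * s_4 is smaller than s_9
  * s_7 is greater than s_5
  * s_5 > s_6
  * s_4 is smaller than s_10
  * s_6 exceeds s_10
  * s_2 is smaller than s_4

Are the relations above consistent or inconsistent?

consistent

The single ordering s_8 < s_1 < s_3 < s_2 < s_4 < s_9 < s_10 < s_6 < s_5 < s_7 satisfies every listed relation, so no contradiction arises.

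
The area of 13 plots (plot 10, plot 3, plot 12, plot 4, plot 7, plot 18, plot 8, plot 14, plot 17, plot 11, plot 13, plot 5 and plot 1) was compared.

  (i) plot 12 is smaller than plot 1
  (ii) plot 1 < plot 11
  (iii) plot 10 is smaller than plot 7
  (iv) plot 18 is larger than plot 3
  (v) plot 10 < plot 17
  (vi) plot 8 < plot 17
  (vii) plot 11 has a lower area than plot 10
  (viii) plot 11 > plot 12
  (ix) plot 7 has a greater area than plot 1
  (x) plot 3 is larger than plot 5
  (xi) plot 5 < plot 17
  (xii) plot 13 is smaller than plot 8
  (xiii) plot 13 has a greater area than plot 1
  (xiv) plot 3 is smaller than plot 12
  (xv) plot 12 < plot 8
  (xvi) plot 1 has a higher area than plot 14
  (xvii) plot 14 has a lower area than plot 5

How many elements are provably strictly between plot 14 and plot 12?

2

Chaining upward from plot 14 reaches: plot 5, plot 3, plot 18, plot 1, plot 11, plot 10, plot 7, plot 13, plot 8, plot 17.
Chaining downward from plot 12 reaches: plot 5, plot 3.
Strictly between plot 14 and plot 12 are those in both lists: plot 5, plot 3 — 2 elements.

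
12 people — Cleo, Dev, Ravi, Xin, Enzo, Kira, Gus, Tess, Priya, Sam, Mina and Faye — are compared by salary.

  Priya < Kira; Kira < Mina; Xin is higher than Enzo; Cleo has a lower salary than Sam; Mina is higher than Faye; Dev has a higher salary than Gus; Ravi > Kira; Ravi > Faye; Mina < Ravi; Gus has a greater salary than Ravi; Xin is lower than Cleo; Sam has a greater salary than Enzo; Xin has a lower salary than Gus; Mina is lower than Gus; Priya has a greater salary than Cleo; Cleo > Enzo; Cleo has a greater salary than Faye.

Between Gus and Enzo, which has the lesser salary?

Enzo < Xin < Cleo < Priya < Kira < Mina < Ravi < Gus, by transitivity through Xin, Cleo, Priya, Kira, Mina, Ravi.
So Enzo < Gus; Enzo is the lower of the two.

Enzo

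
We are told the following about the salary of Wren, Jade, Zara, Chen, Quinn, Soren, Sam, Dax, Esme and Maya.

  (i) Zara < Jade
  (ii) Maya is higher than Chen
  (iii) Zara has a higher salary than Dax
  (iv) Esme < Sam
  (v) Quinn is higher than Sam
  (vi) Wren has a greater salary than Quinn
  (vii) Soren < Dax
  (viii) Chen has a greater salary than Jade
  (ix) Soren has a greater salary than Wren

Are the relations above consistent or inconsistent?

The single ordering Esme < Sam < Quinn < Wren < Soren < Dax < Zara < Jade < Chen < Maya satisfies every listed relation, so no contradiction arises.

consistent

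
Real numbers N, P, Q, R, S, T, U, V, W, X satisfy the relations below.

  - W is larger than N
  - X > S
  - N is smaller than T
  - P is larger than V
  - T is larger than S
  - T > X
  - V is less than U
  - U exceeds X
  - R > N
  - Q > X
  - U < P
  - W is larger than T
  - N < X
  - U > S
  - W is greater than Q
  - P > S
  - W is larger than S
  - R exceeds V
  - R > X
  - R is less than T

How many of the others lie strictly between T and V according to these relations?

1

Chaining upward from V reaches: R, U, P, W.
Chaining downward from T reaches: N, S, X, R.
Strictly between V and T are those in both lists: R — 1 element.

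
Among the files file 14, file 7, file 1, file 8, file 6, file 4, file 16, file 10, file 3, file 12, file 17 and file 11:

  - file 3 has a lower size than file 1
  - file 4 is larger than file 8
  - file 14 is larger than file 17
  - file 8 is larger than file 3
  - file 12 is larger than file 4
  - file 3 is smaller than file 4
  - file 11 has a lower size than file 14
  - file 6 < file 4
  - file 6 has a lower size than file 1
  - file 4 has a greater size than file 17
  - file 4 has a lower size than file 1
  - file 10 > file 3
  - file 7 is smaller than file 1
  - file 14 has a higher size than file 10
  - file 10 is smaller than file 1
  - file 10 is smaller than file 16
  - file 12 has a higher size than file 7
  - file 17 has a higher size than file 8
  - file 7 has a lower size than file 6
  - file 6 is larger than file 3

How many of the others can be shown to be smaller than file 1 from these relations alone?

From file 1 the given relations immediately reach file 3, file 7, file 6, file 10, file 4.
From those, file 8, file 17 — 7 in total.
No other element is forced below file 1 by the given relations, so the count is 7.

7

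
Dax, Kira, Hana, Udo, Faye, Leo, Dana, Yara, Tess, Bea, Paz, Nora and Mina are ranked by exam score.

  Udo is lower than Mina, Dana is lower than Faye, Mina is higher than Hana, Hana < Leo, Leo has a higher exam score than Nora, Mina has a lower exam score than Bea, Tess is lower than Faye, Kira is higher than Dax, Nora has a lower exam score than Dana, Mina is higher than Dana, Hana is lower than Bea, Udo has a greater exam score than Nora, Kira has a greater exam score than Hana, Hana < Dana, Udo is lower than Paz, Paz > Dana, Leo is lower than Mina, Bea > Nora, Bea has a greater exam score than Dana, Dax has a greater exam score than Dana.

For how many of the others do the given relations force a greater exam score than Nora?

9

From Nora the given relations immediately reach Udo, Dana, Leo, Bea.
From those, Faye, Dax, Mina, Paz — 8 in total.
From those, Kira — 9 in total.
No other element is forced above Nora by the given relations, so the count is 9.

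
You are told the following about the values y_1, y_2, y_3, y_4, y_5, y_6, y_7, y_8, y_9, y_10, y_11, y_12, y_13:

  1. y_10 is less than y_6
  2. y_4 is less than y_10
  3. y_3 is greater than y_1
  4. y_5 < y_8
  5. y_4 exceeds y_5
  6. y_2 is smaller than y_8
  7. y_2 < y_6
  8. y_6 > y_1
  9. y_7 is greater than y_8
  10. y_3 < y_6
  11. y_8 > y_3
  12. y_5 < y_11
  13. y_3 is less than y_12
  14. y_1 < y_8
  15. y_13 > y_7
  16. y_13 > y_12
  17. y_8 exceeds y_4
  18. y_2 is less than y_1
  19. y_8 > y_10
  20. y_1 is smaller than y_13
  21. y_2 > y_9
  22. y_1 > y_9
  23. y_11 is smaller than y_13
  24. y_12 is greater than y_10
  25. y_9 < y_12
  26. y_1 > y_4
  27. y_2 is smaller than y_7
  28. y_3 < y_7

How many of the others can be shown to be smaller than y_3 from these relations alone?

5

The elements the relations force below y_3 are y_5, y_9, y_2, y_4, y_1 — no chain reaches any other.
That is 5.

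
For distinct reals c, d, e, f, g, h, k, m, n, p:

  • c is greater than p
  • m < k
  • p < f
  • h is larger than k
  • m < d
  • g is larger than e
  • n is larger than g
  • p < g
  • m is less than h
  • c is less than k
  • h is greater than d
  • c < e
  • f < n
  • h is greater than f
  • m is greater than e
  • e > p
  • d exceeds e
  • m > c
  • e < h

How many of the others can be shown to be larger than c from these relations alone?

From c the given relations immediately reach e, m, k.
From those, g, d, h — 6 in total.
From those, n — 7 in total.
Nothing else is reachable above c; 7 in all.

7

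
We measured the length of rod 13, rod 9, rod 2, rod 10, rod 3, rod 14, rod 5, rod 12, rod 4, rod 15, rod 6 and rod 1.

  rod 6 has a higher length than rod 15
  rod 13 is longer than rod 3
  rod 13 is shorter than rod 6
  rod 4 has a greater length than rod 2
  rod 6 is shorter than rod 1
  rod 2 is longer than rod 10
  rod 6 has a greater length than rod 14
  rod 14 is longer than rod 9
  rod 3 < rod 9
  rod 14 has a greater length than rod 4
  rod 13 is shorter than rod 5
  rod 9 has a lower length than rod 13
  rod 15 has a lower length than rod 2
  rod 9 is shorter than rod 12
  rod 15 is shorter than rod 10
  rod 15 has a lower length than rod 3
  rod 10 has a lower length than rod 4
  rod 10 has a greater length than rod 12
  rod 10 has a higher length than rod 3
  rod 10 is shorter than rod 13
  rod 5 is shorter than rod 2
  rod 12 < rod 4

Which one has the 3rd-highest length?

Chaining the given pairs: rod 15 < rod 3 < rod 9 < rod 12 < rod 10 < rod 13 < rod 5 < rod 2 < rod 4 < rod 14 < rod 6 < rod 1.
Counting 3 from the largest end gives rod 14.

rod 14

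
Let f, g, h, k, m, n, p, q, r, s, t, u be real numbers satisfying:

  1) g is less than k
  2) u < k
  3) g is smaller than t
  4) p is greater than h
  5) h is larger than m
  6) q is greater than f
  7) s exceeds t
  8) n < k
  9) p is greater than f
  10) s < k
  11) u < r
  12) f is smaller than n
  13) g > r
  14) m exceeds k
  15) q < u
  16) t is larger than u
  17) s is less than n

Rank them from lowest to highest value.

The consecutive links are each given: f < q; q < u; u < r; r < g; g < t; t < s; s < n; n < k; k < m; m < h; h < p.

f < q < u < r < g < t < s < n < k < m < h < p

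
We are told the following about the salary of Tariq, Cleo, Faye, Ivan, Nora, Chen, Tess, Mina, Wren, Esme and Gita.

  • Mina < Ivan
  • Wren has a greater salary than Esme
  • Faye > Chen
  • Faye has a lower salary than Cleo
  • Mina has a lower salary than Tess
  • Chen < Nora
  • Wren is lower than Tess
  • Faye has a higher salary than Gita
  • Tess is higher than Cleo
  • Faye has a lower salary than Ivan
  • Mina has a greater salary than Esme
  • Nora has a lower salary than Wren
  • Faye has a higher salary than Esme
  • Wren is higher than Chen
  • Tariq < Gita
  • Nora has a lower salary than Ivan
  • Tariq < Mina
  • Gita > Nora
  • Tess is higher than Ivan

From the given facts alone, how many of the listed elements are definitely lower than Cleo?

6

Directly below Cleo: Faye.
One step further: Chen, Esme, Gita (4 so far).
One step further: Tariq, Nora (6 so far).
Nothing else is reachable below Cleo; 6 in all.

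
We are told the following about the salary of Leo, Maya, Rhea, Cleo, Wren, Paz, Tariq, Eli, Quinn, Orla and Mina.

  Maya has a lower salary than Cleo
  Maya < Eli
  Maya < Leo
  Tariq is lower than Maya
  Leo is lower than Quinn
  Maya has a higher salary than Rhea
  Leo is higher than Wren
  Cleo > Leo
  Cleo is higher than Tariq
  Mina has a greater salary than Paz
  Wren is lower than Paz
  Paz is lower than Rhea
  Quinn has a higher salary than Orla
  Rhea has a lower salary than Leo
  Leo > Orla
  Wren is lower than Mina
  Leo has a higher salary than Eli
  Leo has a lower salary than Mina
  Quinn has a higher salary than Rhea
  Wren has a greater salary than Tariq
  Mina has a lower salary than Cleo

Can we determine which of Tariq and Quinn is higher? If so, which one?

Quinn

Chaining the given relations: Tariq < Wren < Paz < Rhea < Maya < Eli < Leo < Quinn.
So Quinn is higher.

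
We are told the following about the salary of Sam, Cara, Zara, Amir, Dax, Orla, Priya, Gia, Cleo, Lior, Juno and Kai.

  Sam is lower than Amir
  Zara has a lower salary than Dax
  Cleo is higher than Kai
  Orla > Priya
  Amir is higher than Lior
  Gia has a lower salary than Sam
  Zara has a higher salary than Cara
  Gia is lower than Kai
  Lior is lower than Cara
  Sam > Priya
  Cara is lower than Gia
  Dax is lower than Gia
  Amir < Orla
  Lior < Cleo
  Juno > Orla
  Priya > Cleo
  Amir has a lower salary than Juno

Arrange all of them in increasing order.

Lior < Cara < Zara < Dax < Gia < Kai < Cleo < Priya < Sam < Amir < Orla < Juno

Each adjacent pair is fixed by a given relation: Lior < Cara; Cara < Zara; Zara < Dax; Dax < Gia; Gia < Kai; Kai < Cleo; Cleo < Priya; Priya < Sam; Sam < Amir; Amir < Orla; Orla < Juno. Chaining them end to end gives the full order.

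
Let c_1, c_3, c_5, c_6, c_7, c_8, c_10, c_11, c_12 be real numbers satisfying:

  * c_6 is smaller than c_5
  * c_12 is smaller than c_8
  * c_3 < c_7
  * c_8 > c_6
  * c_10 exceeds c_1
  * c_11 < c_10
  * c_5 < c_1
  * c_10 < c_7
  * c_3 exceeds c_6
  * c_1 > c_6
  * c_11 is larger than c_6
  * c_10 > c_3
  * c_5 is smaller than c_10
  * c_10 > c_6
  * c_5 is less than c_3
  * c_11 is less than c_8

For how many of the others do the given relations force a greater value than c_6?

7

From c_6 the given relations immediately reach c_11, c_5, c_8, c_3, c_1, c_10.
From those, c_7 — 7 in total.
No other element is forced above c_6 by the given relations, so the count is 7.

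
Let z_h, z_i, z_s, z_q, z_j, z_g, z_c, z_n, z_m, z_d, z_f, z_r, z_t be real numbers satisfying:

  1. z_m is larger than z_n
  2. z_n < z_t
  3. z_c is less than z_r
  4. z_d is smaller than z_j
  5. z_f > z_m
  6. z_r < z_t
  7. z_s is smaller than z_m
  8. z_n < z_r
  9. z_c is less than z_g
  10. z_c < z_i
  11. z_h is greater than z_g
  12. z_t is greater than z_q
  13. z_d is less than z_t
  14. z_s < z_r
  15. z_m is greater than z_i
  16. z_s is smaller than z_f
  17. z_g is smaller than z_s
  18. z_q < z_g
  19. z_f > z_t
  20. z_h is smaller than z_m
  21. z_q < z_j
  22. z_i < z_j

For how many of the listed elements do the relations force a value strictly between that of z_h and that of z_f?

1

Chaining upward from z_h reaches: z_m.
Chaining downward from z_f reaches: z_n, z_c, z_q, z_g, z_i, z_d, z_s, z_r, z_m, z_t.
Strictly between z_h and z_f are those in both lists: z_m — 1 element.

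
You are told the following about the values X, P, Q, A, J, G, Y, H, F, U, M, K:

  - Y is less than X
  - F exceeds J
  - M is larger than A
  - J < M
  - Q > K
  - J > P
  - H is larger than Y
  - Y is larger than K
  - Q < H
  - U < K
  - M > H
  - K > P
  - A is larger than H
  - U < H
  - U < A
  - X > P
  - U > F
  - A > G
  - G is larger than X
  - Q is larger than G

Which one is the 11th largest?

Piecing the relations together gives one ordering: P < J < F < U < K < Y < X < G < Q < H < A < M.
The 11th largest is J.

J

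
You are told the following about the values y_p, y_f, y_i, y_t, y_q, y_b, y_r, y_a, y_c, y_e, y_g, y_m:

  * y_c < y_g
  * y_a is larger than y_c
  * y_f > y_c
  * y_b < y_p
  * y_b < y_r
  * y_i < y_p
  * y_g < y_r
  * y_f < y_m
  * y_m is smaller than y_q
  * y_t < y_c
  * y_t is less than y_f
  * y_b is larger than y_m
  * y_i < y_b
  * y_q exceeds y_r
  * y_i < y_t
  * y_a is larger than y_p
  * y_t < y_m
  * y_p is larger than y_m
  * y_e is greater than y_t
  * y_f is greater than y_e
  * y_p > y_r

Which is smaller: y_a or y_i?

y_i < y_t < y_c < y_f < y_m < y_b < y_r < y_p < y_a, by transitivity through y_t, y_c, y_f, y_m, y_b, y_r, y_p.
So y_i < y_a; y_i is the smaller of the two.

y_i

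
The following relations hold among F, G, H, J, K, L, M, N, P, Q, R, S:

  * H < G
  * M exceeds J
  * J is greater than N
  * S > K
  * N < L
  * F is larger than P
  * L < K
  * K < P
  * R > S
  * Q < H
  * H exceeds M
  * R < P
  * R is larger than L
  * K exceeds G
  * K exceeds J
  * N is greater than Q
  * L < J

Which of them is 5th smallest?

The consecutive relations fix a unique order: Q < N < L < J < M < H < G < K < S < R < P < F.
The 5th smallest is M.

M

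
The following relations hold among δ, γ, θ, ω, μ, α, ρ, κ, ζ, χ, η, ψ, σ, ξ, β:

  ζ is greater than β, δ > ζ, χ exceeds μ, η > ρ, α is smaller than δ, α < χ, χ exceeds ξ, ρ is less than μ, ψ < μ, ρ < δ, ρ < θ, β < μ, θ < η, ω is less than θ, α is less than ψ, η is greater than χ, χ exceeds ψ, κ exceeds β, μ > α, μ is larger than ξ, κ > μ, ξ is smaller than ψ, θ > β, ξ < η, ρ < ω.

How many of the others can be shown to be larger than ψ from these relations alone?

4

Directly above ψ: μ, χ.
One step further: κ, η (4 so far).
Nothing else is reachable above ψ; 4 in all.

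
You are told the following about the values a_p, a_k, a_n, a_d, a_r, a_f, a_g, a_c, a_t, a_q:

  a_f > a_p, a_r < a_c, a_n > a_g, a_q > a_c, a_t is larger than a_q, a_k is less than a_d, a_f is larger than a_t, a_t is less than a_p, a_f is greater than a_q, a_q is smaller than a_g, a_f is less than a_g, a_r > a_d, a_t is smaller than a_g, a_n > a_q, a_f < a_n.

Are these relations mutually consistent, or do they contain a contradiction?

consistent

The single ordering a_k < a_d < a_r < a_c < a_q < a_t < a_p < a_f < a_g < a_n satisfies every listed relation, so no contradiction arises.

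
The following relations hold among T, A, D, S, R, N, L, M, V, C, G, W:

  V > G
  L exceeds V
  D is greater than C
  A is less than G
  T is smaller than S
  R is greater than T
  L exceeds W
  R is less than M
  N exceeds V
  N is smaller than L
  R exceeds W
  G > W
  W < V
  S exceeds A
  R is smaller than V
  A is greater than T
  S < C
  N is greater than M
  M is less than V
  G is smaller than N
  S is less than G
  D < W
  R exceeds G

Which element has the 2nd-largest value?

N

Chaining the given pairs: T < A < S < C < D < W < G < R < M < V < N < L.
The 2nd largest is N.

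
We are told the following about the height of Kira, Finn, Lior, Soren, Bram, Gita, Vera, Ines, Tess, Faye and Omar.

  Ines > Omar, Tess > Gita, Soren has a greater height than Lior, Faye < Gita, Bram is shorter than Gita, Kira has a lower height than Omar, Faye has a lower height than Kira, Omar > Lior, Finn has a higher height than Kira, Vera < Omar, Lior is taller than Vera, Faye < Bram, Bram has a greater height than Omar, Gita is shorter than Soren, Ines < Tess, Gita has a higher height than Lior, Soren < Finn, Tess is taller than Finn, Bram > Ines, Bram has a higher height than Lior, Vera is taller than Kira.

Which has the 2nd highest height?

Chaining the given pairs: Faye < Kira < Vera < Lior < Omar < Ines < Bram < Gita < Soren < Finn < Tess.
Counting 2 from the largest end gives Finn.

Finn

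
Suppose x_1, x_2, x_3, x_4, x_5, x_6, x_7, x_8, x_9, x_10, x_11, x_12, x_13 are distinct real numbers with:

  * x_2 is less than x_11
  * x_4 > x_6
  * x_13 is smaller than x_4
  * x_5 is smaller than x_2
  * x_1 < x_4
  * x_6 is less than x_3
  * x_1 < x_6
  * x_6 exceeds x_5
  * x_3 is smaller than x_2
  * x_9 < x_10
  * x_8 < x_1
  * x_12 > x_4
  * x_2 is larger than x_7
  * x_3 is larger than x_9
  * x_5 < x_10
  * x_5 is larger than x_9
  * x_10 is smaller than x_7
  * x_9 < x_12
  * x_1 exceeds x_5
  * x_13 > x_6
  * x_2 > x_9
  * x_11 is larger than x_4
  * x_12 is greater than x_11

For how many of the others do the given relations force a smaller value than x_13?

The elements the relations force below x_13 are x_9, x_5, x_8, x_1, x_6 — no chain reaches any other.
That is 5.

5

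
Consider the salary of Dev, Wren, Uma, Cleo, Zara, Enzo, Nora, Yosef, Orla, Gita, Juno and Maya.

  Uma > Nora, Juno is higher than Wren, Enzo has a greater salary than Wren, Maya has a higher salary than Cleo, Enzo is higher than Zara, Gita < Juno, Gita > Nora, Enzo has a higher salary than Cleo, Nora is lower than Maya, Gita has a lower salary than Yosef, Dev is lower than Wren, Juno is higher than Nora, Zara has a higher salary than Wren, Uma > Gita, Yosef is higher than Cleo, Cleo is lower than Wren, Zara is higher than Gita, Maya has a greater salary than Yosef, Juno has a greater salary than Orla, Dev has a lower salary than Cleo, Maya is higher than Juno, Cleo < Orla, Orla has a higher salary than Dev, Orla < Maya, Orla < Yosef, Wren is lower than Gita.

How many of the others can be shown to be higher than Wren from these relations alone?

7

Directly above Wren: Gita, Juno, Zara, Enzo.
One step further: Yosef, Uma, Maya (7 so far).
Nothing else is reachable above Wren; 7 in all.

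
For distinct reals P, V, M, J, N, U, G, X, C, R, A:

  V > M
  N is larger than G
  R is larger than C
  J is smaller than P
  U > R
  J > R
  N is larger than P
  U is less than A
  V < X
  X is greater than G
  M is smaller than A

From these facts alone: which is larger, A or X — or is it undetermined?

Following every chain through X: below X we get G, M, V.
A is not reached, and no chain runs the other way from A to X.
So the given relations leave the order of X and A undetermined.

undetermined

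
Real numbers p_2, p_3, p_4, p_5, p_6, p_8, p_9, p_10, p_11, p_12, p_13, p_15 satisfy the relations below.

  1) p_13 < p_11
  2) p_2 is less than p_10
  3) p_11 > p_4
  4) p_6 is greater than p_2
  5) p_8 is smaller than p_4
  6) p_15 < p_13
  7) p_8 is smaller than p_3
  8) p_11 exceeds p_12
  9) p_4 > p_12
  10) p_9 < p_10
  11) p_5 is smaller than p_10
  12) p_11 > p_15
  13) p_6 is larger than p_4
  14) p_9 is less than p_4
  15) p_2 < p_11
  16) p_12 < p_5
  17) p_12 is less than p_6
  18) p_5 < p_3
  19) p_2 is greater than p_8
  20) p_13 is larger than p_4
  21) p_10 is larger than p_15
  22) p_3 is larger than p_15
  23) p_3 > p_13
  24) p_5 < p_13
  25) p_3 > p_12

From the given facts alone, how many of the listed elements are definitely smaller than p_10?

6

The elements the relations force below p_10 are p_12, p_8, p_15, p_5, p_9, p_2 — no chain reaches any other.
That is 6.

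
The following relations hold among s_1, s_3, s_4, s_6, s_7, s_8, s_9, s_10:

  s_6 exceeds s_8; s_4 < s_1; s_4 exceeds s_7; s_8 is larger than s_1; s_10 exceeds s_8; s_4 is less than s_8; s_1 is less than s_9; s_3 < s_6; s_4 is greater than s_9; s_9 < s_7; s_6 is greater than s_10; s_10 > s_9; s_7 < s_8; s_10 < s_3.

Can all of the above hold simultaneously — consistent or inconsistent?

Chaining the given relations yields s_9 < s_7 < s_4 < s_1, so s_9 < s_1. But one relation states s_1 < s_9. These cannot both hold.

inconsistent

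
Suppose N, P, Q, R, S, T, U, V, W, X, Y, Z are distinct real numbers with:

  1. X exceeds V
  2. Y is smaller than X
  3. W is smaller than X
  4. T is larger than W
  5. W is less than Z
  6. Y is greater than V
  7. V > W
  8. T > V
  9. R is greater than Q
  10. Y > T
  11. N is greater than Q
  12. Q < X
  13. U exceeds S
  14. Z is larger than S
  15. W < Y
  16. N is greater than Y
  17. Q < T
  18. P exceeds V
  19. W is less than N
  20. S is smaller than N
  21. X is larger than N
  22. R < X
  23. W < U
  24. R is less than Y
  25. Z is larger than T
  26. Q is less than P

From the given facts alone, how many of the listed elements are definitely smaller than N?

7

Directly below N: W, S, Q, Y.
One step further: V, T, R (7 so far).
Nothing else is reachable below N; 7 in all.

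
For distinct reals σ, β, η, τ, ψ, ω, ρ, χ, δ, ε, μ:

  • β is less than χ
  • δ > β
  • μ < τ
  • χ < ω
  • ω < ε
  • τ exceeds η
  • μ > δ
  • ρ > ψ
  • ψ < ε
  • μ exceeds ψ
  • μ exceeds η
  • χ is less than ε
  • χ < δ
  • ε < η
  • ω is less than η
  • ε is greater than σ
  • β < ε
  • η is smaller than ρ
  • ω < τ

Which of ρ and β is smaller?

β < χ < ω < ε < η < ρ, by transitivity through χ, ω, ε, η.
So β < ρ; β is the smaller of the two.

β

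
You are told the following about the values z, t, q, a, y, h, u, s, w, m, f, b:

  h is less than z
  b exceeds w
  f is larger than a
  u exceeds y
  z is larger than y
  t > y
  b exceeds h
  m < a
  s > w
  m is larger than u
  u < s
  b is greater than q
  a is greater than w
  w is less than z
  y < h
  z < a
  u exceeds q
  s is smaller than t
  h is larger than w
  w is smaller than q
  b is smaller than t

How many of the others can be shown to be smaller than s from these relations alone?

4

From s the given relations immediately reach w, u.
From those, y, q — 4 in total.
Nothing else is reachable below s; 4 in all.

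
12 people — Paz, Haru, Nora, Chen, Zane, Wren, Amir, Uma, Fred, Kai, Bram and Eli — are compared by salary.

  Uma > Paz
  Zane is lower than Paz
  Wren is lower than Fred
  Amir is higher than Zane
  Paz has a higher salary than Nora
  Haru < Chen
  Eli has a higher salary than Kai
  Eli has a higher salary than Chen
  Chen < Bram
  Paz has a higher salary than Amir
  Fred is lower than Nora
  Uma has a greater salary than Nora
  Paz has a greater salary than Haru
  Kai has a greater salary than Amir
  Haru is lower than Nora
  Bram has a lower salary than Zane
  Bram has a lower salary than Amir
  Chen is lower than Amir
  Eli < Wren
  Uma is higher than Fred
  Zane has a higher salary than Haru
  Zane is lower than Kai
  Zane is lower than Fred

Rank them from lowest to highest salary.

Each adjacent pair is fixed by a given relation: Haru < Chen; Chen < Bram; Bram < Zane; Zane < Amir; Amir < Kai; Kai < Eli; Eli < Wren; Wren < Fred; Fred < Nora; Nora < Paz; Paz < Uma. Chaining them end to end gives the full order.

Haru < Chen < Bram < Zane < Amir < Kai < Eli < Wren < Fred < Nora < Paz < Uma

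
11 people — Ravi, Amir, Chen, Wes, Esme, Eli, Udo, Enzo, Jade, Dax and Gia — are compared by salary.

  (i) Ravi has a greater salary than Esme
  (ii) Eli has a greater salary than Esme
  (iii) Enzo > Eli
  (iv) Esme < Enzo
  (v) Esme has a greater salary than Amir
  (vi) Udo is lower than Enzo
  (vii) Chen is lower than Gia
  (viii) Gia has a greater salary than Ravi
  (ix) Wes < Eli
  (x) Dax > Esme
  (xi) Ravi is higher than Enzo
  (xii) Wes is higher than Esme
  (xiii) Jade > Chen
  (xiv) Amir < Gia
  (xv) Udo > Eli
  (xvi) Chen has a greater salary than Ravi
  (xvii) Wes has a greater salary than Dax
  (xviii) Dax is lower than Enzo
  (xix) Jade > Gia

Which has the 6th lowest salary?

The consecutive relations fix a unique order: Amir < Esme < Dax < Wes < Eli < Udo < Enzo < Ravi < Chen < Gia < Jade.
The 6th smallest is Udo.

Udo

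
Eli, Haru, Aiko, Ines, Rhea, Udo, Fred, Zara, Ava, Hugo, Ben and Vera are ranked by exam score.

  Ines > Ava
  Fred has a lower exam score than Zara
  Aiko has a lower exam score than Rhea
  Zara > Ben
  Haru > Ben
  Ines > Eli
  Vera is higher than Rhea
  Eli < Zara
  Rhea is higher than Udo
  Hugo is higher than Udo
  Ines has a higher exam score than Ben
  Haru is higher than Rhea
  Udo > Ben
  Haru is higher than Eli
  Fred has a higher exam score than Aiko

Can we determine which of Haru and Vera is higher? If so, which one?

Following every chain through Vera: below Vera we get Aiko, Ben, Udo, Rhea.
Haru is not reached, and no chain runs the other way from Haru to Vera.
So the given relations leave the order of Vera and Haru undetermined.

undetermined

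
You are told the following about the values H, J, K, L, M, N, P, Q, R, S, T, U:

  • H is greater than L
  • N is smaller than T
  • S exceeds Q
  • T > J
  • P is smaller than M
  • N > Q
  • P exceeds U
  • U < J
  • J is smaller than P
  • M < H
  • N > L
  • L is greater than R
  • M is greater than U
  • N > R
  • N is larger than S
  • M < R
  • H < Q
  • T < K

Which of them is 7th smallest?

Chaining the given pairs: U < J < P < M < R < L < H < Q < S < N < T < K.
The 7th smallest is H.

H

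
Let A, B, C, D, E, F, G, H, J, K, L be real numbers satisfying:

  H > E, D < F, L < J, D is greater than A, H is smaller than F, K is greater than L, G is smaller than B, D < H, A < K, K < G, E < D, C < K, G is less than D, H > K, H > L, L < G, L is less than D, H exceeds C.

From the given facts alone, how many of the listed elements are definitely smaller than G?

4

The elements the relations force below G are C, L, A, K — no chain reaches any other.
That is 4.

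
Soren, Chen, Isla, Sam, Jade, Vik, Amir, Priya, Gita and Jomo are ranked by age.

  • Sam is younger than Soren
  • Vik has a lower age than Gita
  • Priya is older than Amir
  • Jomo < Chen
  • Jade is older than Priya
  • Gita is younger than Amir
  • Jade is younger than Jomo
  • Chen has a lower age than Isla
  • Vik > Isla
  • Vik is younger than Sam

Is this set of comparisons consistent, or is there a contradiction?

inconsistent

We have Vik < Gita stated directly, yet also Gita < Amir < Priya < Jade < Jomo < Chen < Isla < Vik by chaining the others — so Gita < Vik. Contradiction.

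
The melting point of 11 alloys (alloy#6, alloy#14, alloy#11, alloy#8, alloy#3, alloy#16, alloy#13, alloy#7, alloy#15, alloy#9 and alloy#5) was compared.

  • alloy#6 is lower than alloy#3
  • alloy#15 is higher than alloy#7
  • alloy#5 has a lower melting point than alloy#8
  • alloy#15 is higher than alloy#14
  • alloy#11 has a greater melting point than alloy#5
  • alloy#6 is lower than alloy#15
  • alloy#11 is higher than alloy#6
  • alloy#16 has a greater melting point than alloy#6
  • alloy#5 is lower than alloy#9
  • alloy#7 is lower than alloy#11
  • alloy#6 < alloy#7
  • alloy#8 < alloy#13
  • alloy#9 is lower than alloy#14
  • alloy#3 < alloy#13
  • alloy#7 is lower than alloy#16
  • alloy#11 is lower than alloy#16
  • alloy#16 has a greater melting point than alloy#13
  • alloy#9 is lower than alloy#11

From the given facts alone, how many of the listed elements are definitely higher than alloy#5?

The elements the relations force above alloy#5 are alloy#9, alloy#8, alloy#14, alloy#13, alloy#11, alloy#16, alloy#15 — no chain reaches any other.
That is 7.

7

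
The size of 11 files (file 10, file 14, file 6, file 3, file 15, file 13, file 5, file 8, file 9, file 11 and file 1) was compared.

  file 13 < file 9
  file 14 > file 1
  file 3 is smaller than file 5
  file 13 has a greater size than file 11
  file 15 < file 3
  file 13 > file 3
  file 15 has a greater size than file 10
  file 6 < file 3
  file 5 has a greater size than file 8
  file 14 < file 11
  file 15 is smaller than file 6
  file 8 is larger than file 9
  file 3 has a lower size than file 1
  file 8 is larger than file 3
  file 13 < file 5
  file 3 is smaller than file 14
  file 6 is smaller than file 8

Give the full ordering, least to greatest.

Nothing is placed below file 10, so it is least; from there file 10 < file 15; file 15 < file 6; file 6 < file 3; file 3 < file 1; file 1 < file 14; file 14 < file 11; file 11 < file 13; file 13 < file 9; file 9 < file 8; file 8 < file 5, each given directly.

file 10 < file 15 < file 6 < file 3 < file 1 < file 14 < file 11 < file 13 < file 9 < file 8 < file 5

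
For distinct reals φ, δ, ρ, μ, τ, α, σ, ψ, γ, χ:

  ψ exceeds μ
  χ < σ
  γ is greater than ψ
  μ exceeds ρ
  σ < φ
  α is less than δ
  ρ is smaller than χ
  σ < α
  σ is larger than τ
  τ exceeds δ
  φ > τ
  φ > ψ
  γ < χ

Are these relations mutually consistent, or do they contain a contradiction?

inconsistent

We have τ < σ stated directly, yet also σ < α < δ < τ by chaining the others — so σ < τ. Contradiction.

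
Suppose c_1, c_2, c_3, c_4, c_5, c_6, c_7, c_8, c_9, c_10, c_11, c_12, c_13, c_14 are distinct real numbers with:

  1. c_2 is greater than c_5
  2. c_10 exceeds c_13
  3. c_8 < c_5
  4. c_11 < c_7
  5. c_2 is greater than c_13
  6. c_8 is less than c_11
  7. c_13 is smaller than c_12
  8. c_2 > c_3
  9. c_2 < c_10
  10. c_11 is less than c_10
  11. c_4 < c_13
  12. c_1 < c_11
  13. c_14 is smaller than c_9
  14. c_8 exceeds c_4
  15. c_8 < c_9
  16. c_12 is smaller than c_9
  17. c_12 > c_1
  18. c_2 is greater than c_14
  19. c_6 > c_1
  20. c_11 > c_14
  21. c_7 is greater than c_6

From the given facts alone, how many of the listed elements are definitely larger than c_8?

The elements the relations force above c_8 are c_5, c_11, c_9, c_7, c_2, c_10 — no chain reaches any other.
That is 6.

6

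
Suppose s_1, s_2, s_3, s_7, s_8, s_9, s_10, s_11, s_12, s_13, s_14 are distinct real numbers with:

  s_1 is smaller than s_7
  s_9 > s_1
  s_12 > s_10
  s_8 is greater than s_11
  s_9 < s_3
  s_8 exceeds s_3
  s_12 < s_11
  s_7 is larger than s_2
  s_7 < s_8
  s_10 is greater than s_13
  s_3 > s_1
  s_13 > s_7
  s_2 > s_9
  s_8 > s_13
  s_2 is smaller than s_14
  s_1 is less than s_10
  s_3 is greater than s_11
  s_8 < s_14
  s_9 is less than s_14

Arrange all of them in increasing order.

The consecutive links are each given: s_1 < s_9; s_9 < s_2; s_2 < s_7; s_7 < s_13; s_13 < s_10; s_10 < s_12; s_12 < s_11; s_11 < s_3; s_3 < s_8; s_8 < s_14.

s_1 < s_9 < s_2 < s_7 < s_13 < s_10 < s_12 < s_11 < s_3 < s_8 < s_14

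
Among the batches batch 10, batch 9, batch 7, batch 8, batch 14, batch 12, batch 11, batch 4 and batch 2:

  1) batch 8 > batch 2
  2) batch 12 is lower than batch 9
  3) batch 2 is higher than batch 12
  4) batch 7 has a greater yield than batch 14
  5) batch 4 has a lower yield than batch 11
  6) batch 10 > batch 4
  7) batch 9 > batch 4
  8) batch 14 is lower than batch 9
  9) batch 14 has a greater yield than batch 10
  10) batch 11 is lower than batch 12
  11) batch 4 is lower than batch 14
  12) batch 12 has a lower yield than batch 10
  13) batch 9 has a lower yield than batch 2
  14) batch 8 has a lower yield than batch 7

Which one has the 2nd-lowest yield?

Chaining the given pairs: batch 4 < batch 11 < batch 12 < batch 10 < batch 14 < batch 9 < batch 2 < batch 8 < batch 7.
Counting 2 from the smallest end gives batch 11.

batch 11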